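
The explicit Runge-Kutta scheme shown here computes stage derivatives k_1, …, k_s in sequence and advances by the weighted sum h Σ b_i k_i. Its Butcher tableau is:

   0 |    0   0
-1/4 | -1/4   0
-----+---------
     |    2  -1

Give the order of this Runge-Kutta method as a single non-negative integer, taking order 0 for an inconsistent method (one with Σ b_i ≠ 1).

1

b = (2, -1)
c = (0, -1/4)
Σ b_i: 2·1 + (-1)·1 = 1 ✓
b·c: (-1)·(-1/4) = 1/4 ≠ 1/2 ⇒ order 1.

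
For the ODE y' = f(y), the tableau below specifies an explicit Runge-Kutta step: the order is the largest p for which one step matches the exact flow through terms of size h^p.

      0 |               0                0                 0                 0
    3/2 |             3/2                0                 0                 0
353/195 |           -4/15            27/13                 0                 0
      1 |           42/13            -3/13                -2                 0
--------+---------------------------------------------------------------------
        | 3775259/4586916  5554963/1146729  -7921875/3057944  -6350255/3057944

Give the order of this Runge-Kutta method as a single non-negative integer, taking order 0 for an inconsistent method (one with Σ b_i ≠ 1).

b = (3775259/4586916, 5554963/1146729, -7921875/3057944, -6350255/3057944)
c = (0, 3/2, 353/195, 1)
Ac = (0, 0, 81/26, -119/30)
Σ b_i: 3775259/4586916·1 + 5554963/1146729·1 + (-7921875/3057944)·1 + (-6350255/3057944)·1 = 1 ✓
b·c: 5554963/1146729·3/2 + (-7921875/3057944)·353/195 + (-6350255/3057944)·1 = 1/2 ✓
b·c²: 5554963/1146729·9/4 + (-7921875/3057944)·124609/38025 + (-6350255/3057944)·1 = 1/3 ✓
b·Ac: (-7921875/3057944)·81/26 + (-6350255/3057944)·(-119/30) = 1/6 ✓
b·c³: 5554963/1146729·27/8 + (-7921875/3057944)·43986977/7414875 + (-6350255/3057944)·1 = -391975921/357779448 ≠ 1/4 ⇒ order 3.
b·(c∘Ac): (-7921875/3057944)·9531/1690 + (-6350255/3057944)·(-119/30) = -58461653/9173832 ≠ 1/8
b·Ac²: (-7921875/3057944)·243/52 + (-6350255/3057944)·(-1075847/152100) = 60061604393/23255664120 ≠ 1/12
b·A²c: (-6350255/3057944)·(-81/13) = 514370655/39753272 ≠ 1/24

3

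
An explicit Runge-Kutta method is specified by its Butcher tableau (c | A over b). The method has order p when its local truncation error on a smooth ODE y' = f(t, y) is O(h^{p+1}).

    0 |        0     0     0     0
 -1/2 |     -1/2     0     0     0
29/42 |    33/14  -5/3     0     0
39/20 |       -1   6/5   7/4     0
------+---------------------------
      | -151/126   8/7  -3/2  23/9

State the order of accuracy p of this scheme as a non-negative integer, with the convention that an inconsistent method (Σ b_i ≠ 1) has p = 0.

b = (-151/126, 8/7, -3/2, 23/9)
c = (0, -1/2, 29/42, 39/20)
Ac = (0, 0, 5/6, 73/120)
Σ b_i: (-151/126)·1 + 8/7·1 + (-3/2)·1 + 23/9·1 = 1 ✓
b·c: 8/7·(-1/2) + (-3/2)·29/42 + 23/9·39/20 = 709/210 ≠ 1/2 ⇒ order 1.

1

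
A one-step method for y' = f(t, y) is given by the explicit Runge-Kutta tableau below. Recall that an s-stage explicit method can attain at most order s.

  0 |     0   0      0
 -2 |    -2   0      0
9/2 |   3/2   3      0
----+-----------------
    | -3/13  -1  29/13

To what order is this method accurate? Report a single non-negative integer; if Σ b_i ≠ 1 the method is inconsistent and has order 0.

1

b = (-3/13, -1, 29/13)
c = (0, -2, 9/2)
Ac = (0, 0, -6)
Σ b_i: (-3/13)·1 + (-1)·1 + 29/13·1 = 1 ✓
b·c: (-1)·(-2) + 29/13·9/2 = 313/26 ≠ 1/2 ⇒ order 1.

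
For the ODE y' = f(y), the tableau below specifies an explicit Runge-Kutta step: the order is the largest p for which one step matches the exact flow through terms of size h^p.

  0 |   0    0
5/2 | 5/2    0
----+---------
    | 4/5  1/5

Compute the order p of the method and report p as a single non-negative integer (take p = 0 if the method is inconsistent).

b = (4/5, 1/5)
c = (0, 5/2)
Σ b_i: 4/5·1 + 1/5·1 = 1 ✓
b·c: 1/5·5/2 = 1/2 ✓; 2 stages ⇒ order 2.

2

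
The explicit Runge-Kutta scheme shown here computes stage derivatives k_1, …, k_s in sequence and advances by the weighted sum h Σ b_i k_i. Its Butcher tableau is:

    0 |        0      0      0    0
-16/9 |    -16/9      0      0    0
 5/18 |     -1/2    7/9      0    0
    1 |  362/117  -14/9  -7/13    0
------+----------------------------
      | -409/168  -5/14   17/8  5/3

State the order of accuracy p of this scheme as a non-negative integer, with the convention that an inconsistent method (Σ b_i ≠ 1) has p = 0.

b = (-409/168, -5/14, 17/8, 5/3)
c = (0, -16/9, 5/18, 1)
Ac = (0, 0, -112/81, 5509/2106)
Σ b_i: (-409/168)·1 + (-5/14)·1 + 17/8·1 + 5/3·1 = 1 ✓
b·c: (-5/14)·(-16/9) + 17/8·5/18 + 5/3·1 = 2915/1008 ≠ 1/2 ⇒ order 1.

1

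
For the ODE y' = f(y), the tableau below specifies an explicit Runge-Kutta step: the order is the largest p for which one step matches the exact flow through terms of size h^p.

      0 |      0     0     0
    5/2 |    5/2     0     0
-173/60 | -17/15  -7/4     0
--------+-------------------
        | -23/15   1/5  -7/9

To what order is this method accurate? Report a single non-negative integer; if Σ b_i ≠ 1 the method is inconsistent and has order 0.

0

b = (-23/15, 1/5, -7/9)
c = (0, 5/2, -173/60)
Ac = (0, 0, -35/8)
Σ b_i: (-23/15)·1 + 1/5·1 + (-7/9)·1 = -19/9 ≠ 1 ⇒ order 0.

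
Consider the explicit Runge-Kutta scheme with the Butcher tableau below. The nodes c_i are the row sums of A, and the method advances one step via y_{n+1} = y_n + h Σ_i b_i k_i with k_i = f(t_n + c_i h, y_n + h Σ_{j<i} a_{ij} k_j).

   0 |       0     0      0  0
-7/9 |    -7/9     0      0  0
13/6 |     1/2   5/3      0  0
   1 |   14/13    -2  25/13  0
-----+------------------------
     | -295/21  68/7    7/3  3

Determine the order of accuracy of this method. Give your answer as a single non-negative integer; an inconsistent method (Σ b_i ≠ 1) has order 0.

2

b = (-295/21, 68/7, 7/3, 3)
c = (0, -7/9, 13/6, 1)
Ac = (0, 0, -35/27, 103/18)
Σ b_i: (-295/21)·1 + 68/7·1 + 7/3·1 + 3·1 = 1 ✓
b·c: 68/7·(-7/9) + 7/3·13/6 + 3·1 = 1/2 ✓
b·c²: 68/7·49/81 + 7/3·169/36 + 3·1 = 6425/324 ≠ 1/3 ⇒ order 2.
b·Ac: 7/3·(-35/27) + 3·103/18 = 2291/162 ≠ 1/6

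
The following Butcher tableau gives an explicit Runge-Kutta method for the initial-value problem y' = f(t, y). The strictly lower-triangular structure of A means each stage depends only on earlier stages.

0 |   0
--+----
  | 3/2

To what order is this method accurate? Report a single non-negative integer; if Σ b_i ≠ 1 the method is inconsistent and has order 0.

b = (3/2)
c = (0)
Σ b_i: 3/2·1 = 3/2 ≠ 1 ⇒ order 0.

0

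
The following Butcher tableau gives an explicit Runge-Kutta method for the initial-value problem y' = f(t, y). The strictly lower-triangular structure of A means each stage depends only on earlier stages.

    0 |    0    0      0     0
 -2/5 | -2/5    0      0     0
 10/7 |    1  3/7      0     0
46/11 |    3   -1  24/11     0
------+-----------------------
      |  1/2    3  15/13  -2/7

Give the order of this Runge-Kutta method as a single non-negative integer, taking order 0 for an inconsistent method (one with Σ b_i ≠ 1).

0

b = (1/2, 3, 15/13, -2/7)
c = (0, -2/5, 10/7, 46/11)
Ac = (0, 0, -6/35, 1354/385)
Σ b_i: 1/2·1 + 3·1 + 15/13·1 + (-2/7)·1 = 795/182 ≠ 1 ⇒ order 0.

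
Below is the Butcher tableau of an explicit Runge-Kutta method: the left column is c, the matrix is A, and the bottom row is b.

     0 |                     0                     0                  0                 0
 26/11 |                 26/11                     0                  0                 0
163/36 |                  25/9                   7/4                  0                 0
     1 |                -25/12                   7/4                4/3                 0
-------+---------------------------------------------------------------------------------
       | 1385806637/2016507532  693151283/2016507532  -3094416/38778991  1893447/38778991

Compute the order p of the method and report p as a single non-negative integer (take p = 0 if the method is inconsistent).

3

b = (1385806637/2016507532, 693151283/2016507532, -3094416/38778991, 1893447/38778991)
c = (0, 26/11, 163/36, 1)
Ac = (0, 0, 91/22, 6043/594)
Σ b_i: 1385806637/2016507532·1 + 693151283/2016507532·1 + (-3094416/38778991)·1 + 1893447/38778991·1 = 1 ✓
b·c: 693151283/2016507532·26/11 + (-3094416/38778991)·163/36 + 1893447/38778991·1 = 1/2 ✓
b·c²: 693151283/2016507532·676/121 + (-3094416/38778991)·26569/1296 + 1893447/38778991·1 = 1/3 ✓
b·Ac: (-3094416/38778991)·91/22 + 1893447/38778991·6043/594 = 1/6 ✓
b·c³: 693151283/2016507532·17576/1331 + (-3094416/38778991)·4330747/46656 + 1893447/38778991·1 = -129869129743/46069441308 ≠ 1/4 ⇒ order 3.
b·(c∘Ac): (-3094416/38778991)·14833/792 + 1893447/38778991·6043/594 = -2553611575/2559413406 ≠ 1/8
b·Ac²: (-3094416/38778991)·1183/121 + 1893447/38778991·4364725/117612 = 47537179441/46069441308 ≠ 1/12
b·A²c: 1893447/38778991·182/33 = 114869118/426568901 ≠ 1/24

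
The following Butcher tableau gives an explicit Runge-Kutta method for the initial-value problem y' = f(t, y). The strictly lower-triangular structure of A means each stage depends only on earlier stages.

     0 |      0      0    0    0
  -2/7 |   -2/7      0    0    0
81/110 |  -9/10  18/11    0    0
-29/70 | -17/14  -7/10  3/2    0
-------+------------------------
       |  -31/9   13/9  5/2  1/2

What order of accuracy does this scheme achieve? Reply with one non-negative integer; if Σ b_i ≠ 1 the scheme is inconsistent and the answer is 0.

1

b = (-31/9, 13/9, 5/2, 1/2)
c = (0, -2/7, 81/110, -29/70)
Ac = (0, 0, -36/77, 287/220)
Σ b_i: (-31/9)·1 + 13/9·1 + 5/2·1 + 1/2·1 = 1 ✓
b·c: 13/9·(-2/7) + 5/2·81/110 + 1/2·(-29/70) = 4231/3465 ≠ 1/2 ⇒ order 1.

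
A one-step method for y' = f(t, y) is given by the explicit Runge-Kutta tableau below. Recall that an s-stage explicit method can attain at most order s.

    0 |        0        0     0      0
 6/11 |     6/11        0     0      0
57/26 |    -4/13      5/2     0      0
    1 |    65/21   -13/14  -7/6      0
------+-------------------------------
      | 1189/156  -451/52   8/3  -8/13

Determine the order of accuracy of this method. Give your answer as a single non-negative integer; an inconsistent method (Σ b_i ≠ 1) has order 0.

b = (1189/156, -451/52, 8/3, -8/13)
c = (0, 6/11, 57/26, 1)
Ac = (0, 0, 15/11, -12269/4004)
Σ b_i: 1189/156·1 + (-451/52)·1 + 8/3·1 + (-8/13)·1 = 1 ✓
b·c: (-451/52)·6/11 + 8/3·57/26 + (-8/13)·1 = 1/2 ✓
b·c²: (-451/52)·36/121 + 8/3·3249/676 + (-8/13)·1 = 17885/1859 ≠ 1/3 ⇒ order 2.
b·Ac: 8/3·15/11 + (-8/13)·(-12269/4004) = 71858/13013 ≠ 1/6

2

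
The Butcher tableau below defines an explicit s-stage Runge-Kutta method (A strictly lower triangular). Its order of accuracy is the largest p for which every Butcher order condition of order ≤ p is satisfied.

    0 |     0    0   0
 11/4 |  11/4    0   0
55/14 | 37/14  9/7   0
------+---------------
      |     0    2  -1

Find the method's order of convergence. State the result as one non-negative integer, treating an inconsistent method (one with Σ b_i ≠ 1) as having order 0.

b = (0, 2, -1)
c = (0, 11/4, 55/14)
Ac = (0, 0, 99/28)
Σ b_i: 2·1 + (-1)·1 = 1 ✓
b·c: 2·11/4 + (-1)·55/14 = 11/7 ≠ 1/2 ⇒ order 1.

1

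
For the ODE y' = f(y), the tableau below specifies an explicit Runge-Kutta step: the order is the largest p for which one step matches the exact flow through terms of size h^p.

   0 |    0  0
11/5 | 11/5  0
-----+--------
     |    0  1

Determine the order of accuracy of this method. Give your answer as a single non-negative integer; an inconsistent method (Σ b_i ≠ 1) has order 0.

1

b = (0, 1)
c = (0, 11/5)
Σ b_i: 1·1 = 1 ✓
b·c: 1·11/5 = 11/5 ≠ 1/2 ⇒ order 1.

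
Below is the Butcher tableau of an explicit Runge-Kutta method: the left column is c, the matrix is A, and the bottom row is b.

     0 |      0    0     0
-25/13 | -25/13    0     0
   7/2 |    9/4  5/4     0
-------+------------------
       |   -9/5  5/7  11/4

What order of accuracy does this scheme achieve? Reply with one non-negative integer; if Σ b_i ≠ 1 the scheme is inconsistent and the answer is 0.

b = (-9/5, 5/7, 11/4)
c = (0, -25/13, 7/2)
Ac = (0, 0, -125/52)
Σ b_i: (-9/5)·1 + 5/7·1 + 11/4·1 = 233/140 ≠ 1 ⇒ order 0.

0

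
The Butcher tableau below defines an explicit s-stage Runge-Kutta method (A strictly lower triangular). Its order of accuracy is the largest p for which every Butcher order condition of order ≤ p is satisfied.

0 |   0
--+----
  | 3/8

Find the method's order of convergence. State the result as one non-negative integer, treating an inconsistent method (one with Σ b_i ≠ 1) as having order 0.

0

b = (3/8)
c = (0)
Σ b_i: 3/8·1 = 3/8 ≠ 1 ⇒ order 0.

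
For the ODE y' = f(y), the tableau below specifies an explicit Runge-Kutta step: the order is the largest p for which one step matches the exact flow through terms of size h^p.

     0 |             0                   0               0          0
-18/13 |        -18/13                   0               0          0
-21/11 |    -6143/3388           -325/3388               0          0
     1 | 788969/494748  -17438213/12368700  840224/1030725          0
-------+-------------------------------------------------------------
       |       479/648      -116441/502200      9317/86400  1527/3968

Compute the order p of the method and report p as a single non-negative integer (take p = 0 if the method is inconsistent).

b = (479/648, -116441/502200, 9317/86400, 1527/3968)
c = (0, -18/13, -21/11, 1)
Ac = (0, 0, 225/1694, 403/1018)
Σ b_i: 479/648·1 + (-116441/502200)·1 + 9317/86400·1 + 1527/3968·1 = 1 ✓
b·c: (-116441/502200)·(-18/13) + 9317/86400·(-21/11) + 1527/3968·1 = 1/2 ✓
b·c²: (-116441/502200)·324/169 + 9317/86400·441/121 + 1527/3968·1 = 1/3 ✓
b·Ac: 9317/86400·225/1694 + 1527/3968·403/1018 = 1/6 ✓
b·c³: (-116441/502200)·(-5832/2197) + 9317/86400·(-9261/1331) + 1527/3968·1 = 1/4 ✓
b·(c∘Ac): 9317/86400·(-675/2662) + 1527/3968·403/1018 = 1/8 ✓
b·Ac²: 9317/86400·(-2025/11011) + 1527/3968·15965/59553 = 1/12 ✓
b·A²c: 1527/3968·496/4581 = 1/24 ✓; 4 stages ⇒ order 4.

4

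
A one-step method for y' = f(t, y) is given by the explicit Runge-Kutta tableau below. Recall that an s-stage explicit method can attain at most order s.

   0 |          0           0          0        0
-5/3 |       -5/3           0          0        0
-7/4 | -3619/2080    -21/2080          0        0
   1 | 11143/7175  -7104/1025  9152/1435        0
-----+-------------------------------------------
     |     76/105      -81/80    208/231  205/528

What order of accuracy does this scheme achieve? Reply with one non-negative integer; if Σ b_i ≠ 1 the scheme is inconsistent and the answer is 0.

b = (76/105, -81/80, 208/231, 205/528)
c = (0, -5/3, -7/4, 1)
Ac = (0, 0, 7/416, 16/41)
Σ b_i: 76/105·1 + (-81/80)·1 + 208/231·1 + 205/528·1 = 1 ✓
b·c: (-81/80)·(-5/3) + 208/231·(-7/4) + 205/528·1 = 1/2 ✓
b·c²: (-81/80)·25/9 + 208/231·49/16 + 205/528·1 = 1/3 ✓
b·Ac: 208/231·7/416 + 205/528·16/41 = 1/6 ✓
b·c³: (-81/80)·(-125/27) + 208/231·(-343/64) + 205/528·1 = 1/4 ✓
b·(c∘Ac): 208/231·(-49/1664) + 205/528·16/41 = 1/8 ✓
b·Ac²: 208/231·(-35/1248) + 205/528·172/615 = 1/12 ✓
b·A²c: 205/528·22/205 = 1/24 ✓; 4 stages ⇒ order 4.

4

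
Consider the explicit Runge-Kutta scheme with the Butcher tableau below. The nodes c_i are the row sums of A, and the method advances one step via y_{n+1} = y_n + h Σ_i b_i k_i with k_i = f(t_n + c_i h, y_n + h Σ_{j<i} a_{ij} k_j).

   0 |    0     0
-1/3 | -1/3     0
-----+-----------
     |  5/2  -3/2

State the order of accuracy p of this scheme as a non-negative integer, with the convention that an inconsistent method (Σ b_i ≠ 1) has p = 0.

b = (5/2, -3/2)
c = (0, -1/3)
Σ b_i: 5/2·1 + (-3/2)·1 = 1 ✓
b·c: (-3/2)·(-1/3) = 1/2 ✓; 2 stages ⇒ order 2.

2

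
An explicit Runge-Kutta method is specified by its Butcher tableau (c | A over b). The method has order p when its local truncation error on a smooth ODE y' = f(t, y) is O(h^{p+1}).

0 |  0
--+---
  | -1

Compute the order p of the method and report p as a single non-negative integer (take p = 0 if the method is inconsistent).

0

b = (-1)
c = (0)
Σ b_i: (-1)·1 = -1 ≠ 1 ⇒ order 0.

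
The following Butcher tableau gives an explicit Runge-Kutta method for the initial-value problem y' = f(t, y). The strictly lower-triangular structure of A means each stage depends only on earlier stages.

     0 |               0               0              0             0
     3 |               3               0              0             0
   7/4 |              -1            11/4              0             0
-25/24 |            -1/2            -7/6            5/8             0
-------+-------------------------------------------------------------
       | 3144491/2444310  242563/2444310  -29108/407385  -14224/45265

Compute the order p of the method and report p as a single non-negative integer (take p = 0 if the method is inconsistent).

3

b = (3144491/2444310, 242563/2444310, -29108/407385, -14224/45265)
c = (0, 3, 7/4, -25/24)
Ac = (0, 0, 33/4, -77/32)
Σ b_i: 3144491/2444310·1 + 242563/2444310·1 + (-29108/407385)·1 + (-14224/45265)·1 = 1 ✓
b·c: 242563/2444310·3 + (-29108/407385)·7/4 + (-14224/45265)·(-25/24) = 1/2 ✓
b·c²: 242563/2444310·9 + (-29108/407385)·49/16 + (-14224/45265)·625/576 = 1/3 ✓
b·Ac: (-29108/407385)·33/4 + (-14224/45265)·(-77/32) = 1/6 ✓
b·c³: 242563/2444310·27 + (-29108/407385)·343/64 + (-14224/45265)·(-15625/13824) = 20740355/7821792 ≠ 1/4 ⇒ order 3.
b·(c∘Ac): (-29108/407385)·231/16 + (-14224/45265)·1925/768 = -119777/65840 ≠ 1/8
b·Ac²: (-29108/407385)·99/4 + (-14224/45265)·(-1099/128) = 67327/72424 ≠ 1/12
b·A²c: (-14224/45265)·165/32 = -2667/1646 ≠ 1/24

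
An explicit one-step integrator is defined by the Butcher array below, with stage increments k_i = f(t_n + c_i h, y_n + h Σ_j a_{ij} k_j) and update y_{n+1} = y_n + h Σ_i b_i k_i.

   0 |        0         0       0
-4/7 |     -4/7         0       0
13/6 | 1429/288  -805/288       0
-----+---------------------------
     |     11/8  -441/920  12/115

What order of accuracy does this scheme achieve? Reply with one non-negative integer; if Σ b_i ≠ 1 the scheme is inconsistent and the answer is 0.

3

b = (11/8, -441/920, 12/115)
c = (0, -4/7, 13/6)
Ac = (0, 0, 115/72)
Σ b_i: 11/8·1 + (-441/920)·1 + 12/115·1 = 1 ✓
b·c: (-441/920)·(-4/7) + 12/115·13/6 = 1/2 ✓
b·c²: (-441/920)·16/49 + 12/115·169/36 = 1/3 ✓
b·Ac: 12/115·115/72 = 1/6 ✓; 3 stages ⇒ order 3.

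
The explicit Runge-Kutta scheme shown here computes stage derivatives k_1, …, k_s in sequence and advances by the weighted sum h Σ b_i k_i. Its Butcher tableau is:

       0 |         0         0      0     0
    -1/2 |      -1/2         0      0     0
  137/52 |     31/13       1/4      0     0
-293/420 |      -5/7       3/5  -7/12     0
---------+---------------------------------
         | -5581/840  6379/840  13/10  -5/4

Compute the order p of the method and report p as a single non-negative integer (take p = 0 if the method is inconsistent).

b = (-5581/840, 6379/840, 13/10, -5/4)
c = (0, -1/2, 137/52, -293/420)
Ac = (0, 0, -1/8, -5731/3120)
Σ b_i: (-5581/840)·1 + 6379/840·1 + 13/10·1 + (-5/4)·1 = 1 ✓
b·c: 6379/840·(-1/2) + 13/10·137/52 + (-5/4)·(-293/420) = 1/2 ✓
b·c²: 6379/840·1/4 + 13/10·18769/2704 + (-5/4)·85849/176400 = 3784231/366912 ≠ 1/3 ⇒ order 2.
b·Ac: 13/10·(-1/8) + (-5/4)·(-5731/3120) = 26627/12480 ≠ 1/6

2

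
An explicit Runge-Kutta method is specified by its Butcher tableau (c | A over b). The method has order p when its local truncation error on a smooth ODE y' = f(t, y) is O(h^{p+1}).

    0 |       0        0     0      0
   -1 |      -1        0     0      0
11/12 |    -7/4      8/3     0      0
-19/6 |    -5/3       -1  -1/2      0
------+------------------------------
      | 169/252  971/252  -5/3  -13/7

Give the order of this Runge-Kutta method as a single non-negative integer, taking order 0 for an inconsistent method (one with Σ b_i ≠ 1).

2

b = (169/252, 971/252, -5/3, -13/7)
c = (0, -1, 11/12, -19/6)
Ac = (0, 0, -8/3, 13/24)
Σ b_i: 169/252·1 + 971/252·1 + (-5/3)·1 + (-13/7)·1 = 1 ✓
b·c: 971/252·(-1) + (-5/3)·11/12 + (-13/7)·(-19/6) = 1/2 ✓
b·c²: 971/252·1 + (-5/3)·121/144 + (-13/7)·361/36 = -48899/3024 ≠ 1/3 ⇒ order 2.
b·Ac: (-5/3)·(-8/3) + (-13/7)·13/24 = 1733/504 ≠ 1/6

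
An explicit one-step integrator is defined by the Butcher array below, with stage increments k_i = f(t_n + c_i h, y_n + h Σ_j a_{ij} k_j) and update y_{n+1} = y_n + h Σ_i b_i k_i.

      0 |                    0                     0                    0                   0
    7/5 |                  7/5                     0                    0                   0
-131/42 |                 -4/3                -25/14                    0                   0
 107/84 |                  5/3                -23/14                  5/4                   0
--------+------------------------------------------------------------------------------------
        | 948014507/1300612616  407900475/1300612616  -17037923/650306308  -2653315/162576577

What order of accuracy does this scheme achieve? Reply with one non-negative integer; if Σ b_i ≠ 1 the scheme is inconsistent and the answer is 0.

3

b = (948014507/1300612616, 407900475/1300612616, -17037923/650306308, -2653315/162576577)
c = (0, 7/5, -131/42, 107/84)
Ac = (0, 0, -5/2, -5207/840)
Σ b_i: 948014507/1300612616·1 + 407900475/1300612616·1 + (-17037923/650306308)·1 + (-2653315/162576577)·1 = 1 ✓
b·c: 407900475/1300612616·7/5 + (-17037923/650306308)·(-131/42) + (-2653315/162576577)·107/84 = 1/2 ✓
b·c²: 407900475/1300612616·49/25 + (-17037923/650306308)·17161/1764 + (-2653315/162576577)·11449/7056 = 1/3 ✓
b·Ac: (-17037923/650306308)·(-5/2) + (-2653315/162576577)·(-5207/840) = 1/6 ✓
b·c³: 407900475/1300612616·343/125 + (-17037923/650306308)·(-2248091/74088) + (-2653315/162576577)·1225043/592704 = 37209598366081/22942806546240 ≠ 1/4 ⇒ order 3.
b·(c∘Ac): (-17037923/650306308)·655/84 + (-2653315/162576577)·(-557149/70560) = -24722128849/327754379232 ≠ 1/8
b·Ac²: (-17037923/650306308)·(-7/2) + (-2653315/162576577)·1577117/176400 = -44422422223/819385948080 ≠ 1/12
b·A²c: (-2653315/162576577)·(-25/8) = 66332875/1300612616 ≠ 1/24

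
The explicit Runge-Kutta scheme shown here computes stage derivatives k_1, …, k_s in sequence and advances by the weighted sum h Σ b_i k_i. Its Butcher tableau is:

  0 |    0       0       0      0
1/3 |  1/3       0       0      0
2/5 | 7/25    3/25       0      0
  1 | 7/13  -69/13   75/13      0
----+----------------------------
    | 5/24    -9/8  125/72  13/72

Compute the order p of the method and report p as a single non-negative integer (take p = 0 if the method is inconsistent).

4

b = (5/24, -9/8, 125/72, 13/72)
c = (0, 1/3, 2/5, 1)
Ac = (0, 0, 1/25, 7/13)
Σ b_i: 5/24·1 + (-9/8)·1 + 125/72·1 + 13/72·1 = 1 ✓
b·c: (-9/8)·1/3 + 125/72·2/5 + 13/72·1 = 1/2 ✓
b·c²: (-9/8)·1/9 + 125/72·4/25 + 13/72·1 = 1/3 ✓
b·Ac: 125/72·1/25 + 13/72·7/13 = 1/6 ✓
b·c³: (-9/8)·1/27 + 125/72·8/125 + 13/72·1 = 1/4 ✓
b·(c∘Ac): 125/72·2/125 + 13/72·7/13 = 1/8 ✓
b·Ac²: 125/72·1/75 + 13/72·1/3 = 1/12 ✓
b·A²c: 13/72·3/13 = 1/24 ✓; 4 stages ⇒ order 4.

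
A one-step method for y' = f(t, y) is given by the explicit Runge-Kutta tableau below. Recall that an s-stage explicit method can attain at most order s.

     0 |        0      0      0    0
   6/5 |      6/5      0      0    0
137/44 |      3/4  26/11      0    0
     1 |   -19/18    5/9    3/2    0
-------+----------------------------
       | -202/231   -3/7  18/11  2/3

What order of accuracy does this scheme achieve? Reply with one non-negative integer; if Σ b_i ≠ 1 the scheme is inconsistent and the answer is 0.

1

b = (-202/231, -3/7, 18/11, 2/3)
c = (0, 6/5, 137/44, 1)
Ac = (0, 0, 156/55, 1409/264)
Σ b_i: (-202/231)·1 + (-3/7)·1 + 18/11·1 + 2/3·1 = 1 ✓
b·c: (-3/7)·6/5 + 18/11·137/44 + 2/3·1 = 133337/25410 ≠ 1/2 ⇒ order 1.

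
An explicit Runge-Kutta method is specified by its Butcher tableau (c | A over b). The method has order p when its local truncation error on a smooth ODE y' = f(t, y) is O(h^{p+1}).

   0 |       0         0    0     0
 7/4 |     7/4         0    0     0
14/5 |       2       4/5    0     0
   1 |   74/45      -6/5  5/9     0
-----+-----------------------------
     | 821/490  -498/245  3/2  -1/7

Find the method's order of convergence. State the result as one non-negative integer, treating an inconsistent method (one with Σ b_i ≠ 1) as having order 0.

b = (821/490, -498/245, 3/2, -1/7)
c = (0, 7/4, 14/5, 1)
Ac = (0, 0, 7/5, -49/90)
Σ b_i: 821/490·1 + (-498/245)·1 + 3/2·1 + (-1/7)·1 = 1 ✓
b·c: (-498/245)·7/4 + 3/2·14/5 + (-1/7)·1 = 1/2 ✓
b·c²: (-498/245)·49/16 + 3/2·196/25 + (-1/7)·1 = 7549/1400 ≠ 1/3 ⇒ order 2.
b·Ac: 3/2·7/5 + (-1/7)·(-49/90) = 98/45 ≠ 1/6

2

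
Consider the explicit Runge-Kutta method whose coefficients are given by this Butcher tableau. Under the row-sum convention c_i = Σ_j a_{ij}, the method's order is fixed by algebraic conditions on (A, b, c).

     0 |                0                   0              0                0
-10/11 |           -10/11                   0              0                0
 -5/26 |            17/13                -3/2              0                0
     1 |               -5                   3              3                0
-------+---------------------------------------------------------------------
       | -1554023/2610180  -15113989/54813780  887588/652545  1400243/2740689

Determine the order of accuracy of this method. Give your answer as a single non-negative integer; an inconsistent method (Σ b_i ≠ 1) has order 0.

3

b = (-1554023/2610180, -15113989/54813780, 887588/652545, 1400243/2740689)
c = (0, -10/11, -5/26, 1)
Ac = (0, 0, 15/11, -945/286)
Σ b_i: (-1554023/2610180)·1 + (-15113989/54813780)·1 + 887588/652545·1 + 1400243/2740689·1 = 1 ✓
b·c: (-15113989/54813780)·(-10/11) + 887588/652545·(-5/26) + 1400243/2740689·1 = 1/2 ✓
b·c²: (-15113989/54813780)·100/121 + 887588/652545·25/676 + 1400243/2740689·1 = 1/3 ✓
b·Ac: 887588/652545·15/11 + 1400243/2740689·(-945/286) = 1/6 ✓
b·c³: (-15113989/54813780)·(-1000/1331) + 887588/652545·(-125/17576) + 1400243/2740689·1 = 2033951/2871198 ≠ 1/4 ⇒ order 3.
b·(c∘Ac): 887588/652545·(-75/286) + 1400243/2740689·(-945/286) = -1957045/957066 ≠ 1/8
b·Ac²: 887588/652545·(-150/121) + 1400243/2740689·211875/81796 = -189579235/522558036 ≠ 1/12
b·A²c: 1400243/2740689·45/11 = 7001215/3349731 ≠ 1/24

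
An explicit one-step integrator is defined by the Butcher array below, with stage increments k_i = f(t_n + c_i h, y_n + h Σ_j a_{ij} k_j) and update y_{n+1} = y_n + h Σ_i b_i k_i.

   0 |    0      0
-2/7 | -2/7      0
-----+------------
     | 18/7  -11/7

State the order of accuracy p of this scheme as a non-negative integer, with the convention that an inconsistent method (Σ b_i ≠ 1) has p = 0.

1

b = (18/7, -11/7)
c = (0, -2/7)
Σ b_i: 18/7·1 + (-11/7)·1 = 1 ✓
b·c: (-11/7)·(-2/7) = 22/49 ≠ 1/2 ⇒ order 1.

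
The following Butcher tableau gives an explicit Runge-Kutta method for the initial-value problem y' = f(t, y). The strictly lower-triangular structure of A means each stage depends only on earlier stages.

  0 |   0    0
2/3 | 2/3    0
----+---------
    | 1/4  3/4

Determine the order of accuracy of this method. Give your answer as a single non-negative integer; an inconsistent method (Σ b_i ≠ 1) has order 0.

b = (1/4, 3/4)
c = (0, 2/3)
Σ b_i: 1/4·1 + 3/4·1 = 1 ✓
b·c: 3/4·2/3 = 1/2 ✓; 2 stages ⇒ order 2.

2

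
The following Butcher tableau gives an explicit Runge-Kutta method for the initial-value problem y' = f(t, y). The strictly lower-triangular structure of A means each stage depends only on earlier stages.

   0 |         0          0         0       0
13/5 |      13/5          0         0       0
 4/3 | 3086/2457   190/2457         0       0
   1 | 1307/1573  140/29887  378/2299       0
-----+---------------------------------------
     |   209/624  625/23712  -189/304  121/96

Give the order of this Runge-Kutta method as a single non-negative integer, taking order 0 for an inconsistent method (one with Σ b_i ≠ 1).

b = (209/624, 625/23712, -189/304, 121/96)
c = (0, 13/5, 4/3, 1)
Ac = (0, 0, 38/189, 28/121)
Σ b_i: 209/624·1 + 625/23712·1 + (-189/304)·1 + 121/96·1 = 1 ✓
b·c: 625/23712·13/5 + (-189/304)·4/3 + 121/96·1 = 1/2 ✓
b·c²: 625/23712·169/25 + (-189/304)·16/9 + 121/96·1 = 1/3 ✓
b·Ac: (-189/304)·38/189 + 121/96·28/121 = 1/6 ✓
b·c³: 625/23712·2197/125 + (-189/304)·64/27 + 121/96·1 = 1/4 ✓
b·(c∘Ac): (-189/304)·152/567 + 121/96·28/121 = 1/8 ✓
b·Ac²: (-189/304)·494/945 + 121/96·196/605 = 1/12 ✓
b·A²c: 121/96·4/121 = 1/24 ✓; 4 stages ⇒ order 4.

4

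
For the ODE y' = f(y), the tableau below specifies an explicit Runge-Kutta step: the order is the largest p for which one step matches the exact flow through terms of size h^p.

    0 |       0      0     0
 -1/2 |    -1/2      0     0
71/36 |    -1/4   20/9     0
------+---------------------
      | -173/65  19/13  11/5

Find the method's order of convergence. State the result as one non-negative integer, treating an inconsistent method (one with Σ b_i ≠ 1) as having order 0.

1

b = (-173/65, 19/13, 11/5)
c = (0, -1/2, 71/36)
Ac = (0, 0, -10/9)
Σ b_i: (-173/65)·1 + 19/13·1 + 11/5·1 = 1 ✓
b·c: 19/13·(-1/2) + 11/5·71/36 = 8443/2340 ≠ 1/2 ⇒ order 1.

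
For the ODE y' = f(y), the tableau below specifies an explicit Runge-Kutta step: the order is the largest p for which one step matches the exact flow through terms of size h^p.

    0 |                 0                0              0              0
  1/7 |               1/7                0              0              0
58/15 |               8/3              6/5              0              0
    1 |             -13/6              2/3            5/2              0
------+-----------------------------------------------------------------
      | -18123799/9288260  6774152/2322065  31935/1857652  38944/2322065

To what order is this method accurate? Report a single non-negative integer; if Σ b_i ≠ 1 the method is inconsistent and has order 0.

b = (-18123799/9288260, 6774152/2322065, 31935/1857652, 38944/2322065)
c = (0, 1/7, 58/15, 1)
Ac = (0, 0, 6/35, 205/21)
Σ b_i: (-18123799/9288260)·1 + 6774152/2322065·1 + 31935/1857652·1 + 38944/2322065·1 = 1 ✓
b·c: 6774152/2322065·1/7 + 31935/1857652·58/15 + 38944/2322065·1 = 1/2 ✓
b·c²: 6774152/2322065·1/49 + 31935/1857652·3364/225 + 38944/2322065·1 = 1/3 ✓
b·Ac: 31935/1857652·6/35 + 38944/2322065·205/21 = 1/6 ✓
b·c³: 6774152/2322065·1/343 + 31935/1857652·195112/3375 + 38944/2322065·1 = 745427054/731450475 ≠ 1/4 ⇒ order 3.
b·(c∘Ac): 31935/1857652·116/175 + 38944/2322065·205/21 = 8539189/48763365 ≠ 1/8
b·Ac²: 31935/1857652·6/245 + 38944/2322065·82448/2205 = 918003007/1462900950 ≠ 1/12
b·A²c: 38944/2322065·3/7 = 116832/16254455 ≠ 1/24

3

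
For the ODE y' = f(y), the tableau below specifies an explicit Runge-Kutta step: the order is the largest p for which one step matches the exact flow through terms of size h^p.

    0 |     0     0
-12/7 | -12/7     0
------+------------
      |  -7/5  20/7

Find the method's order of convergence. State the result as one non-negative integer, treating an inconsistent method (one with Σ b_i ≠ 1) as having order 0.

0

b = (-7/5, 20/7)
c = (0, -12/7)
Σ b_i: (-7/5)·1 + 20/7·1 = 51/35 ≠ 1 ⇒ order 0.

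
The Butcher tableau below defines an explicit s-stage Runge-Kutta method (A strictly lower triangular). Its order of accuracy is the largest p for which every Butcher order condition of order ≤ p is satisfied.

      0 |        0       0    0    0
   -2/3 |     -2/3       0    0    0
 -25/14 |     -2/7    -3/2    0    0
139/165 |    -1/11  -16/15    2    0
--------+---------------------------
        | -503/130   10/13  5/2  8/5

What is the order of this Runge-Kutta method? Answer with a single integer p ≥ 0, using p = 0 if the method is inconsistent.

b = (-503/130, 10/13, 5/2, 8/5)
c = (0, -2/3, -25/14, 139/165)
Ac = (0, 0, 1, -901/315)
Σ b_i: (-503/130)·1 + 10/13·1 + 5/2·1 + 8/5·1 = 1 ✓
b·c: 10/13·(-2/3) + 5/2·(-25/14) + 8/5·139/165 = -1089857/300300 ≠ 1/2 ⇒ order 1.

1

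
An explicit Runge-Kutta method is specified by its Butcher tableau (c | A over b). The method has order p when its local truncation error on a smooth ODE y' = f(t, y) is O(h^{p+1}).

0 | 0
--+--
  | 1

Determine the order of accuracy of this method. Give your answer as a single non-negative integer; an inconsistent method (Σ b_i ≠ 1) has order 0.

b = (1)
c = (0)
Σ b_i: 1·1 = 1 ✓; 1 stage ⇒ order 1.

1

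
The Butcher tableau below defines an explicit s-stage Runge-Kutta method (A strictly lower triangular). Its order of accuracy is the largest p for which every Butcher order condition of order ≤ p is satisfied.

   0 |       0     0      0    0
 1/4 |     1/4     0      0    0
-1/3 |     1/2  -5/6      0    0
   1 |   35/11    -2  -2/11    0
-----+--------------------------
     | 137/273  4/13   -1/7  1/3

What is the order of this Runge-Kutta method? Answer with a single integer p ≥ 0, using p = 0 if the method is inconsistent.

b = (137/273, 4/13, -1/7, 1/3)
c = (0, 1/4, -1/3, 1)
Ac = (0, 0, -5/24, -29/66)
Σ b_i: 137/273·1 + 4/13·1 + (-1/7)·1 + 1/3·1 = 1 ✓
b·c: 4/13·1/4 + (-1/7)·(-1/3) + 1/3·1 = 125/273 ≠ 1/2 ⇒ order 1.

1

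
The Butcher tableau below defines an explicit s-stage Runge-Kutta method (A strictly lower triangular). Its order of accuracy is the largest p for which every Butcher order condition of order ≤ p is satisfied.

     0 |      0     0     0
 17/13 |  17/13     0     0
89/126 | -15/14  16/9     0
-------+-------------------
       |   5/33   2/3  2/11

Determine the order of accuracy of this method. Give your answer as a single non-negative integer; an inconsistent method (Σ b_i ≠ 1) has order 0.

b = (5/33, 2/3, 2/11)
c = (0, 17/13, 89/126)
Ac = (0, 0, 272/117)
Σ b_i: 5/33·1 + 2/3·1 + 2/11·1 = 1 ✓
b·c: 2/3·17/13 + 2/11·89/126 = 9011/9009 ≠ 1/2 ⇒ order 1.

1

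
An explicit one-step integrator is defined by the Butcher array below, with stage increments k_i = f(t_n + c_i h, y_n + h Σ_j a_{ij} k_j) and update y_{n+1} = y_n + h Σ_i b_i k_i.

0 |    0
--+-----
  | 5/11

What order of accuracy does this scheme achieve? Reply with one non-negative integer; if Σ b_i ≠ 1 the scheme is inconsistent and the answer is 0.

b = (5/11)
c = (0)
Σ b_i: 5/11·1 = 5/11 ≠ 1 ⇒ order 0.

0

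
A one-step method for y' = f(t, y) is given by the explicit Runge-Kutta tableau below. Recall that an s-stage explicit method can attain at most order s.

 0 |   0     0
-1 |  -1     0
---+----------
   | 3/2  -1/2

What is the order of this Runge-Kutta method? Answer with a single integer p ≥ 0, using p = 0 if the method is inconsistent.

b = (3/2, -1/2)
c = (0, -1)
Σ b_i: 3/2·1 + (-1/2)·1 = 1 ✓
b·c: (-1/2)·(-1) = 1/2 ✓; 2 stages ⇒ order 2.

2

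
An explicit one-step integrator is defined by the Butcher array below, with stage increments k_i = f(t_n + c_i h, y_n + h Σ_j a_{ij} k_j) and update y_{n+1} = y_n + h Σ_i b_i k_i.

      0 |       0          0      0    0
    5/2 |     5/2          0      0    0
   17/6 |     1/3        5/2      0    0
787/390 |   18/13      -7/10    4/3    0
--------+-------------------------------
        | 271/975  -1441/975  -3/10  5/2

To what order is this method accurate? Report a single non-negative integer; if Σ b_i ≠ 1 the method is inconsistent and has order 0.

2

b = (271/975, -1441/975, -3/10, 5/2)
c = (0, 5/2, 17/6, 787/390)
Ac = (0, 0, 25/4, 73/36)
Σ b_i: 271/975·1 + (-1441/975)·1 + (-3/10)·1 + 5/2·1 = 1 ✓
b·c: (-1441/975)·5/2 + (-3/10)·17/6 + 5/2·787/390 = 1/2 ✓
b·c²: (-1441/975)·25/4 + (-3/10)·289/36 + 5/2·619369/152100 = -11143/7605 ≠ 1/3 ⇒ order 2.
b·Ac: (-3/10)·25/4 + 5/2·73/36 = 115/36 ≠ 1/6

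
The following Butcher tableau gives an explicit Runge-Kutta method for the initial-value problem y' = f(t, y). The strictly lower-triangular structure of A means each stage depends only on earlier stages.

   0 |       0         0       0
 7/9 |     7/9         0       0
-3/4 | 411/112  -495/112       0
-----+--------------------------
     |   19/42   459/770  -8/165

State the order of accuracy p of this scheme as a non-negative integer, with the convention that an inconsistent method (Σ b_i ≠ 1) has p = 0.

3

b = (19/42, 459/770, -8/165)
c = (0, 7/9, -3/4)
Ac = (0, 0, -55/16)
Σ b_i: 19/42·1 + 459/770·1 + (-8/165)·1 = 1 ✓
b·c: 459/770·7/9 + (-8/165)·(-3/4) = 1/2 ✓
b·c²: 459/770·49/81 + (-8/165)·9/16 = 1/3 ✓
b·Ac: (-8/165)·(-55/16) = 1/6 ✓; 3 stages ⇒ order 3.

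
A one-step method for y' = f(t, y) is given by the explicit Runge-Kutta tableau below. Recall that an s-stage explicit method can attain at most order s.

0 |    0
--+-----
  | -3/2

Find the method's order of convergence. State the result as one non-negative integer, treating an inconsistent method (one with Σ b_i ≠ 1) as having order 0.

b = (-3/2)
c = (0)
Σ b_i: (-3/2)·1 = -3/2 ≠ 1 ⇒ order 0.

0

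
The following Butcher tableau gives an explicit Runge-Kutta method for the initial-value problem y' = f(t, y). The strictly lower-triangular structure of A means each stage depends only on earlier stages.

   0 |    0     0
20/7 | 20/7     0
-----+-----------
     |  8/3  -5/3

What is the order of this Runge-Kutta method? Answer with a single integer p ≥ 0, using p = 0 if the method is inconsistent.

b = (8/3, -5/3)
c = (0, 20/7)
Σ b_i: 8/3·1 + (-5/3)·1 = 1 ✓
b·c: (-5/3)·20/7 = -100/21 ≠ 1/2 ⇒ order 1.

1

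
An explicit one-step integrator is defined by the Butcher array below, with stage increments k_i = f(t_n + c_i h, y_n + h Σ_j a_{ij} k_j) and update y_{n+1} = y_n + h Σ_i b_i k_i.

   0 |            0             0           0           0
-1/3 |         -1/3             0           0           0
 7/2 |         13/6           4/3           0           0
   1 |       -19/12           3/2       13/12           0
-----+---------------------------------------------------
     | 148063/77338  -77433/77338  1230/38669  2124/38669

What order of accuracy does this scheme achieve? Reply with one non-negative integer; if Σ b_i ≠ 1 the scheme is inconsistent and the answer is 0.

b = (148063/77338, -77433/77338, 1230/38669, 2124/38669)
c = (0, -1/3, 7/2, 1)
Ac = (0, 0, -4/9, 79/24)
Σ b_i: 148063/77338·1 + (-77433/77338)·1 + 1230/38669·1 + 2124/38669·1 = 1 ✓
b·c: (-77433/77338)·(-1/3) + 1230/38669·7/2 + 2124/38669·1 = 1/2 ✓
b·c²: (-77433/77338)·1/9 + 1230/38669·49/4 + 2124/38669·1 = 1/3 ✓
b·Ac: 1230/38669·(-4/9) + 2124/38669·79/24 = 1/6 ✓
b·c³: (-77433/77338)·(-1/27) + 1230/38669·343/8 + 2124/38669·1 = 2026591/1392084 ≠ 1/4 ⇒ order 3.
b·(c∘Ac): 1230/38669·(-14/9) + 2124/38669·79/24 = 30469/232014 ≠ 1/8
b·Ac²: 1230/38669·4/27 + 2124/38669·215/16 = 1034045/1392084 ≠ 1/12
b·A²c: 2124/38669·(-13/27) = -3068/116007 ≠ 1/24

3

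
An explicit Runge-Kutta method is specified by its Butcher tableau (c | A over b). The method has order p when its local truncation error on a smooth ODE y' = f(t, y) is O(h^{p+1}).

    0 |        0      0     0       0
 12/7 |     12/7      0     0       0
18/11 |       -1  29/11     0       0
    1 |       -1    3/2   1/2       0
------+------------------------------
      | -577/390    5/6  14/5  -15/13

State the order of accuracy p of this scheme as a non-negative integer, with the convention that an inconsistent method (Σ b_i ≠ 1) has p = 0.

b = (-577/390, 5/6, 14/5, -15/13)
c = (0, 12/7, 18/11, 1)
Ac = (0, 0, 348/77, 261/77)
Σ b_i: (-577/390)·1 + 5/6·1 + 14/5·1 + (-15/13)·1 = 1 ✓
b·c: 5/6·12/7 + 14/5·18/11 + (-15/13)·1 = 24307/5005 ≠ 1/2 ⇒ order 1.

1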